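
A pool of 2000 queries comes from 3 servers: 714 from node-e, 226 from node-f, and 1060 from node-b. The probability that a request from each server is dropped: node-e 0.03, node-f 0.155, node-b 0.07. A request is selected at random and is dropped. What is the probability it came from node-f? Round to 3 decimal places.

Unnormalized posteriors (prior × likelihood):
  node-e: 0.357 × 0.03 = 0.01071
  node-f: 0.113 × 0.155 = 0.017515
  node-b: 0.53 × 0.07 = 0.0371
Total = 0.065325.
P(node-f | evidence) = 0.017515 / 0.065325 ≈ 0.268.

0.268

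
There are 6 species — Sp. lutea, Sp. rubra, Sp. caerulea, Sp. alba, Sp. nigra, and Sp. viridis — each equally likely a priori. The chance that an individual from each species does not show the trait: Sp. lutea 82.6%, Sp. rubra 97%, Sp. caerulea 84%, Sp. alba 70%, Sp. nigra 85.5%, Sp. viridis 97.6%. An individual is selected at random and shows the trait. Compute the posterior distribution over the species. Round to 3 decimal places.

Sp. lutea 0.209, Sp. rubra 0.036, Sp. caerulea 0.192, Sp. alba 0.360, Sp. nigra 0.174, Sp. viridis 0.029

Taking complements, P(trait | each) = Sp. lutea 0.174, Sp. rubra 0.03, Sp. caerulea 0.16, Sp. alba 0.3, Sp. nigra 0.145, Sp. viridis 0.024.
With a uniform prior (1/6 each), posterior ∝ likelihood:
  Sp. lutea: 0.174
  Sp. rubra: 0.03
  Sp. caerulea: 0.16
  Sp. alba: 0.3
  Sp. nigra: 0.145
  Sp. viridis: 0.024
Normalizing constant = 0.833.
P(Sp. lutea | trait) = 0.174/0.833 ≈ 0.209
P(Sp. rubra | trait) = 0.03/0.833 ≈ 0.036
P(Sp. caerulea | trait) = 0.16/0.833 ≈ 0.192
P(Sp. alba | trait) = 0.3/0.833 ≈ 0.360
P(Sp. nigra | trait) = 0.145/0.833 ≈ 0.174
P(Sp. viridis | trait) = 0.024/0.833 ≈ 0.029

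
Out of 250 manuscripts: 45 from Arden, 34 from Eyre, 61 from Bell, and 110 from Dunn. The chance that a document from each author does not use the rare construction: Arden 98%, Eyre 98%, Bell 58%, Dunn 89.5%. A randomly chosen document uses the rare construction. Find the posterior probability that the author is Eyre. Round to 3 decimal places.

0.018

Taking complements, P(rare-form | each) = Arden 0.02, Eyre 0.02, Bell 0.42, Dunn 0.105.
Prior × likelihood for each hypothesis:
  Arden: 0.18 × 0.02 = 0.0036
  Eyre: 0.136 × 0.02 = 0.00272
  Bell: 0.244 × 0.42 = 0.10248
  Dunn: 0.44 × 0.105 = 0.0462
Sum = 0.155.
P(Eyre | evidence) = 0.00272 / 0.155 ≈ 0.018.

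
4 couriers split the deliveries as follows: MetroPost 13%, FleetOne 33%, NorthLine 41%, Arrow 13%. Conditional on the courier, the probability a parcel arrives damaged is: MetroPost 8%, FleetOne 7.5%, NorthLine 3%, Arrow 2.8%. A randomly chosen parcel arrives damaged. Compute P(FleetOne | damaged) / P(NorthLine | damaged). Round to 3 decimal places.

Prior × likelihood for each hypothesis:
  MetroPost: 0.13 × 0.08 = 0.0104
  FleetOne: 0.33 × 0.075 = 0.02475
  NorthLine: 0.41 × 0.03 = 0.0123
  Arrow: 0.13 × 0.028 = 0.00364
Sum = 0.05109.
The ratio is 0.02475 / 0.0123 (the normalizer cancels) = 2.012.

2.012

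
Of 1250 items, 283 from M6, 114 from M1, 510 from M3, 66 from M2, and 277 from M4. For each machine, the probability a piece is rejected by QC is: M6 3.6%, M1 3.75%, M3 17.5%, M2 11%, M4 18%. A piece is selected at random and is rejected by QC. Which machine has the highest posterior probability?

M3

By Bayes' rule, posterior ∝ prior × likelihood:
  M6: 0.2264 × 0.036 = 0.0081504
  M1: 0.0912 × 0.0375 = 0.00342
  M3: 0.408 × 0.175 = 0.0714
  M2: 0.0528 × 0.11 = 0.005808
  M4: 0.2216 × 0.18 = 0.039888
Sum = 0.1286664.
Largest term belongs to M3, so M3 is most probable.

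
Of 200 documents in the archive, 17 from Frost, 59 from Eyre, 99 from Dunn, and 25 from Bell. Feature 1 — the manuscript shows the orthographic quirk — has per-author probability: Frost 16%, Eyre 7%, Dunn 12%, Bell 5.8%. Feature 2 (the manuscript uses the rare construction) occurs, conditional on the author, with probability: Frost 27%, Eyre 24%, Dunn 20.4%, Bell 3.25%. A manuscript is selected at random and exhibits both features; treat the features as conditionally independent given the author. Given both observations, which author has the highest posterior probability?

Dunn

By Bayes' rule, posterior ∝ prior × likelihood:
  Frost: 0.085 × 0.16 × 0.27 = 0.003672
  Eyre: 0.295 × 0.07 × 0.24 = 0.004956
  Dunn: 0.495 × 0.12 × 0.204 = 0.0121176
  Bell: 0.125 × 0.058 × 0.0325 = 0.000235625
Sum = 0.020981225.
Largest term belongs to Dunn, so Dunn is most probable.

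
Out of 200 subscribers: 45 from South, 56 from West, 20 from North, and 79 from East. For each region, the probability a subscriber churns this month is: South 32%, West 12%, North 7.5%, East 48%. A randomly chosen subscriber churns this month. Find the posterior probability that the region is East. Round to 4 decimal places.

Prior × likelihood for each hypothesis:
  South: 0.225 × 0.32 = 0.072
  West: 0.28 × 0.12 = 0.0336
  North: 0.1 × 0.075 = 0.0075
  East: 0.395 × 0.48 = 0.1896
Total = 0.3027.
P(East | evidence) = 0.1896 / 0.3027 ≈ 0.6264.

0.6264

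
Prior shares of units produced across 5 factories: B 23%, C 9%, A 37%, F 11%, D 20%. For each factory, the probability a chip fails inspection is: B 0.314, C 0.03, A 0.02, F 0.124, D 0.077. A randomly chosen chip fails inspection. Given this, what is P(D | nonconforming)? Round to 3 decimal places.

By Bayes' rule, posterior ∝ prior × likelihood:
  B: 0.23 × 0.314 = 0.07222
  C: 0.09 × 0.03 = 0.0027
  A: 0.37 × 0.02 = 0.0074
  F: 0.11 × 0.124 = 0.01364
  D: 0.2 × 0.077 = 0.0154
Normalizing constant = 0.11136.
P(D | evidence) = 0.0154 / 0.11136 ≈ 0.138.

0.138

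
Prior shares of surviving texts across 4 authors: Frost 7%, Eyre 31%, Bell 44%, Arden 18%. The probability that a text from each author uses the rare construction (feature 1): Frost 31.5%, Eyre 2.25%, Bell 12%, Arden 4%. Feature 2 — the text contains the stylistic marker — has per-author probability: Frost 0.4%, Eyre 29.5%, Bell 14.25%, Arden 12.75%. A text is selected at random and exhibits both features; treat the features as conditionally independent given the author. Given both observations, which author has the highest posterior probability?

Unnormalized posteriors (prior × likelihood):
  Frost: 0.07 × 0.315 × 0.004 = 0.0000882
  Eyre: 0.31 × 0.0225 × 0.295 = 0.002057625
  Bell: 0.44 × 0.12 × 0.1425 = 0.007524
  Arden: 0.18 × 0.04 × 0.1275 = 0.000918
Total = 0.010587825.
Largest term belongs to Bell, so Bell is most probable.

Bell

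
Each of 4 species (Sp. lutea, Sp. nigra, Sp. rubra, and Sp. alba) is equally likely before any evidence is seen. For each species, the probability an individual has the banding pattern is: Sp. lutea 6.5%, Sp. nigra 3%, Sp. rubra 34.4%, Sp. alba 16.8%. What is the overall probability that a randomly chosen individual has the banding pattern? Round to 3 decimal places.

0.152

With a uniform prior (1/4 each), posterior ∝ likelihood:
  Sp. lutea: 0.065
  Sp. nigra: 0.03
  Sp. rubra: 0.344
  Sp. alba: 0.168
P(banded) = (1/4) × (0.065 + 0.03 + 0.344 + 0.168) = 0.607/4 ≈ 0.152.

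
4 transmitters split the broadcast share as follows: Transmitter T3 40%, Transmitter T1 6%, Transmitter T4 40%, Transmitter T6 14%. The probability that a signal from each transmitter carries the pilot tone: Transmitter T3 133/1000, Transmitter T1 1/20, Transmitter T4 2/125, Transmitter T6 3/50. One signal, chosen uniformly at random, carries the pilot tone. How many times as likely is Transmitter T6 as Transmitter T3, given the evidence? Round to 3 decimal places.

0.158

Unnormalized posteriors (prior × likelihood):
  Transmitter T3: 0.4 × 0.133 = 0.0532
  Transmitter T1: 0.06 × 0.05 = 0.003
  Transmitter T4: 0.4 × 0.016 = 0.0064
  Transmitter T6: 0.14 × 0.06 = 0.0084
Sum = 0.071.
The ratio is 0.0084 / 0.0532 (the normalizer cancels) = 0.158.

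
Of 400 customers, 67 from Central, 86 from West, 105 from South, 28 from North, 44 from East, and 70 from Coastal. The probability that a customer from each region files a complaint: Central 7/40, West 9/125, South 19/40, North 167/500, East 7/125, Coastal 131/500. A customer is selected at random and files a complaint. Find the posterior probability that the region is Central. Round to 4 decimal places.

Unnormalized posteriors (prior × likelihood):
  Central: 0.1675 × 0.175 = 0.0293125
  West: 0.215 × 0.072 = 0.01548
  South: 0.2625 × 0.475 = 0.1246875
  North: 0.07 × 0.334 = 0.02338
  East: 0.11 × 0.056 = 0.00616
  Coastal: 0.175 × 0.262 = 0.04585
Total = 0.24487.
P(Central | evidence) = 0.0293125 / 0.24487 ≈ 0.1197.

0.1197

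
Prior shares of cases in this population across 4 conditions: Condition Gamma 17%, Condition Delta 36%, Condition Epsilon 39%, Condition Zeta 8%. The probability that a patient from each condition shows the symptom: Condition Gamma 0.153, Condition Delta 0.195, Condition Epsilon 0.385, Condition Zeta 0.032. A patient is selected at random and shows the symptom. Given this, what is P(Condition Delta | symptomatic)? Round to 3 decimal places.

Compute prior × likelihood for every hypothesis:
  Condition Gamma: 0.17 × 0.153 = 0.02601
  Condition Delta: 0.36 × 0.195 = 0.0702
  Condition Epsilon: 0.39 × 0.385 = 0.15015
  Condition Zeta: 0.08 × 0.032 = 0.00256
Normalizing constant = 0.24892.
P(Condition Delta | evidence) = 0.0702 / 0.24892 ≈ 0.282.

0.282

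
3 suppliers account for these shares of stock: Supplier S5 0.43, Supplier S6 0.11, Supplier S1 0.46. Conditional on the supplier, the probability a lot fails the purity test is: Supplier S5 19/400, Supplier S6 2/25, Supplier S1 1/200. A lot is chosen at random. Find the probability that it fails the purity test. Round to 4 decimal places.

0.0315

Unnormalized posteriors (prior × likelihood):
  Supplier S5: 0.43 × 0.0475 = 0.020425
  Supplier S6: 0.11 × 0.08 = 0.0088
  Supplier S1: 0.46 × 0.005 = 0.0023
P(off-spec) = 0.020425 + 0.0088 + 0.0023 = 0.031525 → 0.0315.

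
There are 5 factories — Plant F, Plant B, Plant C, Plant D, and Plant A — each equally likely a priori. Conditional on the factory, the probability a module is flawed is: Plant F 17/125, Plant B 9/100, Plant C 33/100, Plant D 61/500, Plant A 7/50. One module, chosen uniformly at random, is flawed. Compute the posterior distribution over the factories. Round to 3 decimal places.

Plant F 0.166, Plant B 0.110, Plant C 0.403, Plant D 0.149, Plant A 0.171

Since the prior is uniform, the posterior is proportional to the likelihood:
  Plant F: 0.136
  Plant B: 0.09
  Plant C: 0.33
  Plant D: 0.122
  Plant A: 0.14
Total = 0.818.
P(Plant F | flawed) = 0.136/0.818 ≈ 0.166
P(Plant B | flawed) = 0.09/0.818 ≈ 0.110
P(Plant C | flawed) = 0.33/0.818 ≈ 0.403
P(Plant D | flawed) = 0.122/0.818 ≈ 0.149
P(Plant A | flawed) = 0.14/0.818 ≈ 0.171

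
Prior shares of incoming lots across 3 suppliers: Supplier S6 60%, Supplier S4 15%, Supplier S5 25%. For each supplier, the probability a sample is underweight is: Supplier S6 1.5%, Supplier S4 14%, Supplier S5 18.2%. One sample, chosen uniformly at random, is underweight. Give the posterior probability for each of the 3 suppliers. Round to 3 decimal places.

Supplier S6 0.119, Supplier S4 0.278, Supplier S5 0.603

Prior × likelihood for each hypothesis:
  Supplier S6: 0.6 × 0.015 = 0.009
  Supplier S4: 0.15 × 0.14 = 0.021
  Supplier S5: 0.25 × 0.182 = 0.0455
Total = 0.0755.
P(Supplier S6 | underweight) = 0.009/0.0755 ≈ 0.119
P(Supplier S4 | underweight) = 0.021/0.0755 ≈ 0.278
P(Supplier S5 | underweight) = 0.0455/0.0755 ≈ 0.603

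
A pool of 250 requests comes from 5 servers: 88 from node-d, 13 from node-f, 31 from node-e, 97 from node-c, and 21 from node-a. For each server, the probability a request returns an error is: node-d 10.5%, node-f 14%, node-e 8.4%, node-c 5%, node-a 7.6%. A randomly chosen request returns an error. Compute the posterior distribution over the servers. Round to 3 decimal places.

Compute prior × likelihood for every hypothesis:
  node-d: 0.352 × 0.105 = 0.03696
  node-f: 0.052 × 0.14 = 0.00728
  node-e: 0.124 × 0.084 = 0.010416
  node-c: 0.388 × 0.05 = 0.0194
  node-a: 0.084 × 0.076 = 0.006384
Total = 0.08044.
P(node-d | error) = 0.03696/0.08044 ≈ 0.459
P(node-f | error) = 0.00728/0.08044 ≈ 0.091
P(node-e | error) = 0.010416/0.08044 ≈ 0.129
P(node-c | error) = 0.0194/0.08044 ≈ 0.241
P(node-a | error) = 0.006384/0.08044 ≈ 0.079
(Check: 0.459+0.091+0.129+0.241+0.079 = 0.999.)

node-d 0.459, node-f 0.091, node-e 0.129, node-c 0.241, node-a 0.079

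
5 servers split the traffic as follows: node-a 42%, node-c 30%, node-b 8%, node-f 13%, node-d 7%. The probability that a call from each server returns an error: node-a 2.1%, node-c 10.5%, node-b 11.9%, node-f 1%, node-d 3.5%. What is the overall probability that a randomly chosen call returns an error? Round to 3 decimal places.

0.054

Unnormalized posteriors (prior × likelihood):
  node-a: 0.42 × 0.021 = 0.00882
  node-c: 0.3 × 0.105 = 0.0315
  node-b: 0.08 × 0.119 = 0.00952
  node-f: 0.13 × 0.01 = 0.0013
  node-d: 0.07 × 0.035 = 0.00245
P(error) = 0.00882 + 0.0315 + 0.00952 + 0.0013 + 0.00245 = 0.05359 → 0.054.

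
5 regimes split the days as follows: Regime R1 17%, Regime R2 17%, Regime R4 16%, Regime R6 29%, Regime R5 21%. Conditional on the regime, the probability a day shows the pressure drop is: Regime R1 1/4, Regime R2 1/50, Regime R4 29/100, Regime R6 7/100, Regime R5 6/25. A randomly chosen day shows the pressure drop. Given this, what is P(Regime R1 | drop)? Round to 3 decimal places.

By Bayes' rule, posterior ∝ prior × likelihood:
  Regime R1: 0.17 × 0.25 = 0.0425
  Regime R2: 0.17 × 0.02 = 0.0034
  Regime R4: 0.16 × 0.29 = 0.0464
  Regime R6: 0.29 × 0.07 = 0.0203
  Regime R5: 0.21 × 0.24 = 0.0504
Total = 0.163.
P(Regime R1 | evidence) = 0.0425 / 0.163 ≈ 0.261.

0.261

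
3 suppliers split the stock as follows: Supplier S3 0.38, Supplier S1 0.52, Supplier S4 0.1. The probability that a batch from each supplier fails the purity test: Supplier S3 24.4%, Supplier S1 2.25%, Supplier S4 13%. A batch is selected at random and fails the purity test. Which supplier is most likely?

Supplier S3

By Bayes' rule, posterior ∝ prior × likelihood:
  Supplier S3: 0.38 × 0.244 = 0.09272
  Supplier S1: 0.52 × 0.0225 = 0.0117
  Supplier S4: 0.1 × 0.13 = 0.013
Total = 0.11742.
Largest term belongs to Supplier S3, so Supplier S3 is most probable.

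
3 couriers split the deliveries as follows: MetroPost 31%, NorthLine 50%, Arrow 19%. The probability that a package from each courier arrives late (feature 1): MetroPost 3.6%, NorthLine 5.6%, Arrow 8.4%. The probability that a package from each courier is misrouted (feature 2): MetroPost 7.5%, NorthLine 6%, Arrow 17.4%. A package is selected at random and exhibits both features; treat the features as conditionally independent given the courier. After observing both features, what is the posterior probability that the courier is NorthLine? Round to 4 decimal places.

Compute prior × likelihood for every hypothesis:
  MetroPost: 0.31 × 0.036 × 0.075 = 0.000837
  NorthLine: 0.5 × 0.056 × 0.06 = 0.00168
  Arrow: 0.19 × 0.084 × 0.174 = 0.00277704
Sum = 0.00529404.
P(NorthLine | evidence) = 0.00168 / 0.00529404 ≈ 0.3173.

0.3173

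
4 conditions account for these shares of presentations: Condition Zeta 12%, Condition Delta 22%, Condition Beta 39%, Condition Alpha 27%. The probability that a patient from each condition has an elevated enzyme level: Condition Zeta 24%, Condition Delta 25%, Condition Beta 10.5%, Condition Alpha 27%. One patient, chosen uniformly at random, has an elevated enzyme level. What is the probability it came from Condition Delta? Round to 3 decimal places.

Compute prior × likelihood for every hypothesis:
  Condition Zeta: 0.12 × 0.24 = 0.0288
  Condition Delta: 0.22 × 0.25 = 0.055
  Condition Beta: 0.39 × 0.105 = 0.04095
  Condition Alpha: 0.27 × 0.27 = 0.0729
Total = 0.19765.
P(Condition Delta | evidence) = 0.055 / 0.19765 ≈ 0.278.

0.278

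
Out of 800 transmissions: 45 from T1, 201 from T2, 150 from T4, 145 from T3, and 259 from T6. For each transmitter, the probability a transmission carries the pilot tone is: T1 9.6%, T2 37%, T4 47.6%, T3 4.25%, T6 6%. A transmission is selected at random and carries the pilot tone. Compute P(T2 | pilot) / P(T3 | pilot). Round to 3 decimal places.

By Bayes' rule, posterior ∝ prior × likelihood:
  T1: 0.05625 × 0.096 = 0.0054
  T2: 0.25125 × 0.37 = 0.0929625
  T4: 0.1875 × 0.476 = 0.08925
  T3: 0.18125 × 0.0425 = 0.007703125
  T6: 0.32375 × 0.06 = 0.019425
Normalizing constant = 0.214740625.
The ratio is 0.0929625 / 0.007703125 (the normalizer cancels) = 12.068.

12.068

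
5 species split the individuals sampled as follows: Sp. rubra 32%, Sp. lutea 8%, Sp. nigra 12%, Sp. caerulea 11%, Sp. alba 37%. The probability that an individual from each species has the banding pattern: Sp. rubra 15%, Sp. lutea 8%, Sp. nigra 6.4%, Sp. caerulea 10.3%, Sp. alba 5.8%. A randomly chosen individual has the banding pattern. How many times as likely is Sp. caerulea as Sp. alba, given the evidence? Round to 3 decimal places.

0.528

Prior × likelihood for each hypothesis:
  Sp. rubra: 0.32 × 0.15 = 0.048
  Sp. lutea: 0.08 × 0.08 = 0.0064
  Sp. nigra: 0.12 × 0.064 = 0.00768
  Sp. caerulea: 0.11 × 0.103 = 0.01133
  Sp. alba: 0.37 × 0.058 = 0.02146
Total = 0.09487.
The ratio is 0.01133 / 0.02146 (the normalizer cancels) = 0.528.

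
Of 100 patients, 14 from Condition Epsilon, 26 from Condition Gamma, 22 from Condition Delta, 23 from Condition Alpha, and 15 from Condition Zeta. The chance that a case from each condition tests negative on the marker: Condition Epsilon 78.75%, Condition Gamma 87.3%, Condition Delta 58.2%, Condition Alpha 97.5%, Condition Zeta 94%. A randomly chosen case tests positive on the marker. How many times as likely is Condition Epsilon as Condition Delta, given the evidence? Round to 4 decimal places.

Taking complements, P(marker-positive | each) = Condition Epsilon 0.2125, Condition Gamma 0.127, Condition Delta 0.418, Condition Alpha 0.025, Condition Zeta 0.06.
Unnormalized posteriors (prior × likelihood):
  Condition Epsilon: 0.14 × 0.2125 = 0.02975
  Condition Gamma: 0.26 × 0.127 = 0.03302
  Condition Delta: 0.22 × 0.418 = 0.09196
  Condition Alpha: 0.23 × 0.025 = 0.00575
  Condition Zeta: 0.15 × 0.06 = 0.009
Sum = 0.16948.
The ratio is 0.02975 / 0.09196 (the normalizer cancels) = 0.3235.

0.3235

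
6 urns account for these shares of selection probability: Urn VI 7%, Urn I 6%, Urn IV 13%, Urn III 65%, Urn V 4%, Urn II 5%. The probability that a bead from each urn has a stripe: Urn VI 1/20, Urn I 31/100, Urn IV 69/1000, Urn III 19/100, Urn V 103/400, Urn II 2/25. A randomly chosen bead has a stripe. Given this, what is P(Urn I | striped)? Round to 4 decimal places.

Compute prior × likelihood for every hypothesis:
  Urn VI: 0.07 × 0.05 = 0.0035
  Urn I: 0.06 × 0.31 = 0.0186
  Urn IV: 0.13 × 0.069 = 0.00897
  Urn III: 0.65 × 0.19 = 0.1235
  Urn V: 0.04 × 0.2575 = 0.0103
  Urn II: 0.05 × 0.08 = 0.004
Total = 0.16887.
P(Urn I | evidence) = 0.0186 / 0.16887 ≈ 0.1101.

0.1101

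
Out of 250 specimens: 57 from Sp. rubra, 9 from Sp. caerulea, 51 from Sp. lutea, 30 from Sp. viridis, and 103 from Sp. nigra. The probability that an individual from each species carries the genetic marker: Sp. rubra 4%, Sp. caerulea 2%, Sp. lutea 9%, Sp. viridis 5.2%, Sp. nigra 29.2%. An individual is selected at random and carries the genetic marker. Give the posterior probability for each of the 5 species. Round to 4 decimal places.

Unnormalized posteriors (prior × likelihood):
  Sp. rubra: 0.228 × 0.04 = 0.00912
  Sp. caerulea: 0.036 × 0.02 = 0.00072
  Sp. lutea: 0.204 × 0.09 = 0.01836
  Sp. viridis: 0.12 × 0.052 = 0.00624
  Sp. nigra: 0.412 × 0.292 = 0.120304
Sum = 0.154744.
P(Sp. rubra | marker) = 0.00912/0.154744 ≈ 0.0589
P(Sp. caerulea | marker) = 0.00072/0.154744 ≈ 0.0047
P(Sp. lutea | marker) = 0.01836/0.154744 ≈ 0.1186
P(Sp. viridis | marker) = 0.00624/0.154744 ≈ 0.0403
P(Sp. nigra | marker) = 0.120304/0.154744 ≈ 0.7774

Sp. rubra 0.0589, Sp. caerulea 0.0047, Sp. lutea 0.1186, Sp. viridis 0.0403, Sp. nigra 0.7774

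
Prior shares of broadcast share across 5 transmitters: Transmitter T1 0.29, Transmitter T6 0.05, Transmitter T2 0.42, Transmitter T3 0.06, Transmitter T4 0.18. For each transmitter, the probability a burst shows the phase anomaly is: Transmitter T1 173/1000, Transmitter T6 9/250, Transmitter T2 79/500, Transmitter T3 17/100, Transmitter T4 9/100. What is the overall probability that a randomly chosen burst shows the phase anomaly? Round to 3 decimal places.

0.145

Prior × likelihood for each hypothesis:
  Transmitter T1: 0.29 × 0.173 = 0.05017
  Transmitter T6: 0.05 × 0.036 = 0.0018
  Transmitter T2: 0.42 × 0.158 = 0.06636
  Transmitter T3: 0.06 × 0.17 = 0.0102
  Transmitter T4: 0.18 × 0.09 = 0.0162
P(anomaly) = 0.05017 + 0.0018 + 0.06636 + 0.0102 + 0.0162 = 0.14473 → 0.145.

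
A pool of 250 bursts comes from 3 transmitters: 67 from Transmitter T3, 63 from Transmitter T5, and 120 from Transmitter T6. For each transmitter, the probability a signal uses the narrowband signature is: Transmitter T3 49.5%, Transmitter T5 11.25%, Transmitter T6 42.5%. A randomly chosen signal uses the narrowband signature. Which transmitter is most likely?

Prior × likelihood for each hypothesis:
  Transmitter T3: 0.268 × 0.495 = 0.13266
  Transmitter T5: 0.252 × 0.1125 = 0.02835
  Transmitter T6: 0.48 × 0.425 = 0.204
Sum = 0.36501.
Largest term belongs to Transmitter T6, so Transmitter T6 is most probable.

Transmitter T6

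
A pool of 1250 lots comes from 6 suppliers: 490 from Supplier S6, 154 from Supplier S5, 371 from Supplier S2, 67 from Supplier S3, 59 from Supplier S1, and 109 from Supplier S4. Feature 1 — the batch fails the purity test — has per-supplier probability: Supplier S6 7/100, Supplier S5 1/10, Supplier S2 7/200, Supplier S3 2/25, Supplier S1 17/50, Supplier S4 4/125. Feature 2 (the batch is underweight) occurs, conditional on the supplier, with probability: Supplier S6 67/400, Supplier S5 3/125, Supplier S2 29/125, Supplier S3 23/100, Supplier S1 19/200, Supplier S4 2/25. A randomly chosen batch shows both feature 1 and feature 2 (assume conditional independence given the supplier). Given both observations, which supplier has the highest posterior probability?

Unnormalized posteriors (prior × likelihood):
  Supplier S6: 0.392 × 0.07 × 0.1675 = 0.0045962
  Supplier S5: 0.1232 × 0.1 × 0.024 = 0.00029568
  Supplier S2: 0.2968 × 0.035 × 0.232 = 0.002410016
  Supplier S3: 0.0536 × 0.08 × 0.23 = 0.00098624
  Supplier S1: 0.0472 × 0.34 × 0.095 = 0.00152456
  Supplier S4: 0.0872 × 0.032 × 0.08 = 0.000223232
Sum = 0.010035928.
Largest term belongs to Supplier S6, so Supplier S6 is most probable.

Supplier S6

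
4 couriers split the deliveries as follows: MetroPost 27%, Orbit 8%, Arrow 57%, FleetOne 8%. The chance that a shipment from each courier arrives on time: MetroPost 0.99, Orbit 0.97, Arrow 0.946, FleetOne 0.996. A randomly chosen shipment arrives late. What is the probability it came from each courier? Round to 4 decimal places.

Taking complements, P(late | each) = MetroPost 0.01, Orbit 0.03, Arrow 0.054, FleetOne 0.004.
By Bayes' rule, posterior ∝ prior × likelihood:
  MetroPost: 0.27 × 0.01 = 0.0027
  Orbit: 0.08 × 0.03 = 0.0024
  Arrow: 0.57 × 0.054 = 0.03078
  FleetOne: 0.08 × 0.004 = 0.00032
Sum = 0.0362.
P(MetroPost | late) = 0.0027/0.0362 ≈ 0.0746
P(Orbit | late) = 0.0024/0.0362 ≈ 0.0663
P(Arrow | late) = 0.03078/0.0362 ≈ 0.8503
P(FleetOne | late) = 0.00032/0.0362 ≈ 0.0088

MetroPost 0.0746, Orbit 0.0663, Arrow 0.8503, FleetOne 0.0088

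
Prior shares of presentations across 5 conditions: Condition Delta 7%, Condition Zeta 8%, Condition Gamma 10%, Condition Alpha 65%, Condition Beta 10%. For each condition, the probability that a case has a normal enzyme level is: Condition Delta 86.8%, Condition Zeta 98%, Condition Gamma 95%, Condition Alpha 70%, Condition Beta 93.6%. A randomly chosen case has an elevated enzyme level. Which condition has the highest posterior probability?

Taking complements, P(elevated | each) = Condition Delta 0.132, Condition Zeta 0.02, Condition Gamma 0.05, Condition Alpha 0.3, Condition Beta 0.064.
Compute prior × likelihood for every hypothesis:
  Condition Delta: 0.07 × 0.132 = 0.00924
  Condition Zeta: 0.08 × 0.02 = 0.0016
  Condition Gamma: 0.1 × 0.05 = 0.005
  Condition Alpha: 0.65 × 0.3 = 0.195
  Condition Beta: 0.1 × 0.064 = 0.0064
Total = 0.21724.
Largest term belongs to Condition Alpha, so Condition Alpha is most probable.

Condition Alpha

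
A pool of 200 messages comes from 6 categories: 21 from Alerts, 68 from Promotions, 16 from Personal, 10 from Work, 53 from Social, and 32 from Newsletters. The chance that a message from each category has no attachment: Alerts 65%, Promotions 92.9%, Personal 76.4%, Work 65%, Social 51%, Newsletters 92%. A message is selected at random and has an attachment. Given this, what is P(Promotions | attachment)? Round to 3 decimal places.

0.101

Taking complements, P(attachment | each) = Alerts 0.35, Promotions 0.071, Personal 0.236, Work 0.35, Social 0.49, Newsletters 0.08.
Prior × likelihood for each hypothesis:
  Alerts: 0.105 × 0.35 = 0.03675
  Promotions: 0.34 × 0.071 = 0.02414
  Personal: 0.08 × 0.236 = 0.01888
  Work: 0.05 × 0.35 = 0.0175
  Social: 0.265 × 0.49 = 0.12985
  Newsletters: 0.16 × 0.08 = 0.0128
Total = 0.23992.
P(Promotions | evidence) = 0.02414 / 0.23992 ≈ 0.101.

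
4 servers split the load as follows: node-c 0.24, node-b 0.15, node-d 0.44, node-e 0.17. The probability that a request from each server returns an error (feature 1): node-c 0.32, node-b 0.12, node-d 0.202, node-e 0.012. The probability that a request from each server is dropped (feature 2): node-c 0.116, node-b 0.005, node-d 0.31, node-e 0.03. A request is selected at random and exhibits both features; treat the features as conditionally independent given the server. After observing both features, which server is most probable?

By Bayes' rule, posterior ∝ prior × likelihood:
  node-c: 0.24 × 0.32 × 0.116 = 0.0089088
  node-b: 0.15 × 0.12 × 0.005 = 0.00009
  node-d: 0.44 × 0.202 × 0.31 = 0.0275528
  node-e: 0.17 × 0.012 × 0.03 = 0.0000612
Sum = 0.0366128.
Largest term belongs to node-d, so node-d is most probable.

node-d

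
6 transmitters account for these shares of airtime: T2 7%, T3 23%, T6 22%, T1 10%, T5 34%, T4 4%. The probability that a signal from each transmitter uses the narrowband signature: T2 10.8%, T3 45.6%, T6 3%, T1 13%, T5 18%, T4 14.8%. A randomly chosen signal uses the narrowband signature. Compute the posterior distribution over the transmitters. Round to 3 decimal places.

T2 0.038, T3 0.527, T6 0.033, T1 0.065, T5 0.307, T4 0.030

Compute prior × likelihood for every hypothesis:
  T2: 0.07 × 0.108 = 0.00756
  T3: 0.23 × 0.456 = 0.10488
  T6: 0.22 × 0.03 = 0.0066
  T1: 0.1 × 0.13 = 0.013
  T5: 0.34 × 0.18 = 0.0612
  T4: 0.04 × 0.148 = 0.00592
Total = 0.19916.
P(T2 | narrowband) = 0.00756/0.19916 ≈ 0.038
P(T3 | narrowband) = 0.10488/0.19916 ≈ 0.527
P(T6 | narrowband) = 0.0066/0.19916 ≈ 0.033
P(T1 | narrowband) = 0.013/0.19916 ≈ 0.065
P(T5 | narrowband) = 0.0612/0.19916 ≈ 0.307
P(T4 | narrowband) = 0.00592/0.19916 ≈ 0.030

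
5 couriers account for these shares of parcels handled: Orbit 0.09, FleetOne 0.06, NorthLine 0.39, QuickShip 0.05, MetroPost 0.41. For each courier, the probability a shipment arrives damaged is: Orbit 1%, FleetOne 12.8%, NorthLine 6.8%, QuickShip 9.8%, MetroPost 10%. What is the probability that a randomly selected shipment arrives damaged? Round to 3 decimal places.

0.081

Compute prior × likelihood for every hypothesis:
  Orbit: 0.09 × 0.01 = 0.0009
  FleetOne: 0.06 × 0.128 = 0.00768
  NorthLine: 0.39 × 0.068 = 0.02652
  QuickShip: 0.05 × 0.098 = 0.0049
  MetroPost: 0.41 × 0.1 = 0.041
P(damaged) = 0.0009 + 0.00768 + 0.02652 + 0.0049 + 0.041 = 0.081 → 0.081.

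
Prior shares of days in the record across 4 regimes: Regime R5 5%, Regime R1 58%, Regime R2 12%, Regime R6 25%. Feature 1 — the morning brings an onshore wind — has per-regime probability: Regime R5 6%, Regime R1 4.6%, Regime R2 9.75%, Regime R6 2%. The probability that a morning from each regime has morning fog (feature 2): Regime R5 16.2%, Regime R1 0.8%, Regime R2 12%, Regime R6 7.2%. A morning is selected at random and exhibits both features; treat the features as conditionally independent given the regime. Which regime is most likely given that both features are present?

Compute prior × likelihood for every hypothesis:
  Regime R5: 0.05 × 0.06 × 0.162 = 0.000486
  Regime R1: 0.58 × 0.046 × 0.008 = 0.00021344
  Regime R2: 0.12 × 0.0975 × 0.12 = 0.001404
  Regime R6: 0.25 × 0.02 × 0.072 = 0.00036
Normalizing constant = 0.00246344.
Largest term belongs to Regime R2, so Regime R2 is most probable.

Regime R2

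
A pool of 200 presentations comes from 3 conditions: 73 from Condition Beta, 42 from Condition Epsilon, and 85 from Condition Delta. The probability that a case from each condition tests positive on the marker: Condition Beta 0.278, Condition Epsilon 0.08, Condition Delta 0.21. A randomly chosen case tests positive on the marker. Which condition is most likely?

Unnormalized posteriors (prior × likelihood):
  Condition Beta: 0.365 × 0.278 = 0.10147
  Condition Epsilon: 0.21 × 0.08 = 0.0168
  Condition Delta: 0.425 × 0.21 = 0.08925
Sum = 0.20752.
Largest term belongs to Condition Beta, so Condition Beta is most probable.

Condition Beta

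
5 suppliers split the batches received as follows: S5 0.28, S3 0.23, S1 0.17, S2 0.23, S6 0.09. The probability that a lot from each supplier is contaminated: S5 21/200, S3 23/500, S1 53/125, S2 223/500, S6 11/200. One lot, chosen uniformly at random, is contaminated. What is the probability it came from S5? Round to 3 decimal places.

Unnormalized posteriors (prior × likelihood):
  S5: 0.28 × 0.105 = 0.0294
  S3: 0.23 × 0.046 = 0.01058
  S1: 0.17 × 0.424 = 0.07208
  S2: 0.23 × 0.446 = 0.10258
  S6: 0.09 × 0.055 = 0.00495
Normalizing constant = 0.21959.
P(S5 | evidence) = 0.0294 / 0.21959 ≈ 0.134.

0.134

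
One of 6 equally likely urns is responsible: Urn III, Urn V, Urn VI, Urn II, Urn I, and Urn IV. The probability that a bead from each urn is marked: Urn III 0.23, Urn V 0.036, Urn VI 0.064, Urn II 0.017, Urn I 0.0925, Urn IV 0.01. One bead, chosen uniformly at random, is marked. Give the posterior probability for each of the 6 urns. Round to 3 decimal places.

With a uniform prior (1/6 each), posterior ∝ likelihood:
  Urn III: 0.23
  Urn V: 0.036
  Urn VI: 0.064
  Urn II: 0.017
  Urn I: 0.0925
  Urn IV: 0.01
Normalizing constant = 0.4495.
P(Urn III | marked) = 0.23/0.4495 ≈ 0.512
P(Urn V | marked) = 0.036/0.4495 ≈ 0.080
P(Urn VI | marked) = 0.064/0.4495 ≈ 0.142
P(Urn II | marked) = 0.017/0.4495 ≈ 0.038
P(Urn I | marked) = 0.0925/0.4495 ≈ 0.206
P(Urn IV | marked) = 0.01/0.4495 ≈ 0.022
(Check: 0.512+0.080+0.142+0.038+0.206+0.022 = 1.000.)

Urn III 0.512, Urn V 0.080, Urn VI 0.142, Urn II 0.038, Urn I 0.206, Urn IV 0.022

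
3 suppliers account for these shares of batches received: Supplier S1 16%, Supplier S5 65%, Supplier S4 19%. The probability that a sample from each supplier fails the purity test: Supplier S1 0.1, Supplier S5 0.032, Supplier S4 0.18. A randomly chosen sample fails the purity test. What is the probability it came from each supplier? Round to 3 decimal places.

Supplier S1 0.225, Supplier S5 0.293, Supplier S4 0.482

Unnormalized posteriors (prior × likelihood):
  Supplier S1: 0.16 × 0.1 = 0.016
  Supplier S5: 0.65 × 0.032 = 0.0208
  Supplier S4: 0.19 × 0.18 = 0.0342
Normalizing constant = 0.071.
P(Supplier S1 | off-spec) = 0.016/0.071 ≈ 0.225
P(Supplier S5 | off-spec) = 0.0208/0.071 ≈ 0.293
P(Supplier S4 | off-spec) = 0.0342/0.071 ≈ 0.482
(Check: 0.225+0.293+0.482 = 1.000.)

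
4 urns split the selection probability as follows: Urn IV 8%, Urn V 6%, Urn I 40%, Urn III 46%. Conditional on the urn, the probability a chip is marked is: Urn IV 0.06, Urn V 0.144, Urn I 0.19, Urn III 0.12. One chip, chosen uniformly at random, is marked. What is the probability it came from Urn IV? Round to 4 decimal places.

Compute prior × likelihood for every hypothesis:
  Urn IV: 0.08 × 0.06 = 0.0048
  Urn V: 0.06 × 0.144 = 0.00864
  Urn I: 0.4 × 0.19 = 0.076
  Urn III: 0.46 × 0.12 = 0.0552
Sum = 0.14464.
P(Urn IV | evidence) = 0.0048 / 0.14464 ≈ 0.0332.

0.0332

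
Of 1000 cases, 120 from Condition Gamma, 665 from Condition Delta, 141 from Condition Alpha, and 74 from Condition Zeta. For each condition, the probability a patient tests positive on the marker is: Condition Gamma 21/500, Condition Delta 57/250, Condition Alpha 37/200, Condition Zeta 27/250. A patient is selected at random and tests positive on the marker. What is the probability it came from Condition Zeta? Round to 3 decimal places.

By Bayes' rule, posterior ∝ prior × likelihood:
  Condition Gamma: 0.12 × 0.042 = 0.00504
  Condition Delta: 0.665 × 0.228 = 0.15162
  Condition Alpha: 0.141 × 0.185 = 0.026085
  Condition Zeta: 0.074 × 0.108 = 0.007992
Normalizing constant = 0.190737.
P(Condition Zeta | evidence) = 0.007992 / 0.190737 ≈ 0.042.

0.042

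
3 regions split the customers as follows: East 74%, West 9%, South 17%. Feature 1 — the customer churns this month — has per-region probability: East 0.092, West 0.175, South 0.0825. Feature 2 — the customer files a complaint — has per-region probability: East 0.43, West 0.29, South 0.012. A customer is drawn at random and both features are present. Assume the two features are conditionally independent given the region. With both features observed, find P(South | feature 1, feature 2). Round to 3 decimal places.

0.005

Unnormalized posteriors (prior × likelihood):
  East: 0.74 × 0.092 × 0.43 = 0.0292744
  West: 0.09 × 0.175 × 0.29 = 0.0045675
  South: 0.17 × 0.0825 × 0.012 = 0.0001683
Total = 0.0340102.
P(South | evidence) = 0.0001683 / 0.0340102 ≈ 0.005.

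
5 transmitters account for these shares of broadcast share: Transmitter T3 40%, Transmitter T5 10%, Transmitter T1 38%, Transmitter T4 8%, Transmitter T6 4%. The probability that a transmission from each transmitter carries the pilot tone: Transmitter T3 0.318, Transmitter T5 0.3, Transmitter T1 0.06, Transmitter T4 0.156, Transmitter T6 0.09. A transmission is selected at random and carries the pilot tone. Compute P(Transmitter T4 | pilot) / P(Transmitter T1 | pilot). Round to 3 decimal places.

Prior × likelihood for each hypothesis:
  Transmitter T3: 0.4 × 0.318 = 0.1272
  Transmitter T5: 0.1 × 0.3 = 0.03
  Transmitter T1: 0.38 × 0.06 = 0.0228
  Transmitter T4: 0.08 × 0.156 = 0.01248
  Transmitter T6: 0.04 × 0.09 = 0.0036
Normalizing constant = 0.19608.
The ratio is 0.01248 / 0.0228 (the normalizer cancels) = 0.547.

0.547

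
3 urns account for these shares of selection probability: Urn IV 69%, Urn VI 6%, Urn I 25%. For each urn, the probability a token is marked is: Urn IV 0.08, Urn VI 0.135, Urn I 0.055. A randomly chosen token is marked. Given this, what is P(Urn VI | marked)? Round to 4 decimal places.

0.1051

Compute prior × likelihood for every hypothesis:
  Urn IV: 0.69 × 0.08 = 0.0552
  Urn VI: 0.06 × 0.135 = 0.0081
  Urn I: 0.25 × 0.055 = 0.01375
Sum = 0.07705.
P(Urn VI | evidence) = 0.0081 / 0.07705 ≈ 0.1051.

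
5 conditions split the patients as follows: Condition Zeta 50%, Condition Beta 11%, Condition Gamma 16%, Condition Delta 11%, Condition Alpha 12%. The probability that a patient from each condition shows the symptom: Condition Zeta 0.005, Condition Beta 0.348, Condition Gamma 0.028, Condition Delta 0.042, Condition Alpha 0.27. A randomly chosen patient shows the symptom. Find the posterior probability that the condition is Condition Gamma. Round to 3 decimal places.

0.054

By Bayes' rule, posterior ∝ prior × likelihood:
  Condition Zeta: 0.5 × 0.005 = 0.0025
  Condition Beta: 0.11 × 0.348 = 0.03828
  Condition Gamma: 0.16 × 0.028 = 0.00448
  Condition Delta: 0.11 × 0.042 = 0.00462
  Condition Alpha: 0.12 × 0.27 = 0.0324
Total = 0.08228.
P(Condition Gamma | evidence) = 0.00448 / 0.08228 ≈ 0.054.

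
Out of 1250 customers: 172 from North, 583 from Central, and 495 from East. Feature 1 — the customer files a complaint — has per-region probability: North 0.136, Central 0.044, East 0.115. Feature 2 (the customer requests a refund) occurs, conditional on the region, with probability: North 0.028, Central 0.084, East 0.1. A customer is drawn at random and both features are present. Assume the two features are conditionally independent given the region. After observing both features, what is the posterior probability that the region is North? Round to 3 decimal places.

0.077

Prior × likelihood for each hypothesis:
  North: 0.1376 × 0.136 × 0.028 = 0.0005239808
  Central: 0.4664 × 0.044 × 0.084 = 0.0017238144
  East: 0.396 × 0.115 × 0.1 = 0.004554
Normalizing constant = 0.0068017952.
P(North | evidence) = 0.0005239808 / 0.0068017952 ≈ 0.077.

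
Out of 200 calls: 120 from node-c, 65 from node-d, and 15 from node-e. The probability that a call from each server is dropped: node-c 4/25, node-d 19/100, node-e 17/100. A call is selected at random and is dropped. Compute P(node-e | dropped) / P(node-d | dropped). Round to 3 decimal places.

Compute prior × likelihood for every hypothesis:
  node-c: 0.6 × 0.16 = 0.096
  node-d: 0.325 × 0.19 = 0.06175
  node-e: 0.075 × 0.17 = 0.01275
Total = 0.1705.
The ratio is 0.01275 / 0.06175 (the normalizer cancels) = 0.206.

0.206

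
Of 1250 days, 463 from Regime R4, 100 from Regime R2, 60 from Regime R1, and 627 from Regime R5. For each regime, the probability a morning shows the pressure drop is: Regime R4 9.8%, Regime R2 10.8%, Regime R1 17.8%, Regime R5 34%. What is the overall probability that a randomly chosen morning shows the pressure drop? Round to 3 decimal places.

By Bayes' rule, posterior ∝ prior × likelihood:
  Regime R4: 0.3704 × 0.098 = 0.0362992
  Regime R2: 0.08 × 0.108 = 0.00864
  Regime R1: 0.048 × 0.178 = 0.008544
  Regime R5: 0.5016 × 0.34 = 0.170544
P(drop) = 0.0362992 + 0.00864 + 0.008544 + 0.170544 = 0.2240272 → 0.224.

0.224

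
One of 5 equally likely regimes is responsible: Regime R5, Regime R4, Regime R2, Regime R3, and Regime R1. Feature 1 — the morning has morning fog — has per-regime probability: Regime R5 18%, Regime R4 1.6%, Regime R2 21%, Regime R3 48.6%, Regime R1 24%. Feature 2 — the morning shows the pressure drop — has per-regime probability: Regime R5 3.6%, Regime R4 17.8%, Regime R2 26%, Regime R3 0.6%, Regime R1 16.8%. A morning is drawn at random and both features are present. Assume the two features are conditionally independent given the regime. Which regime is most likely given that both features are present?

Since the prior is uniform, the posterior is proportional to the likelihood:
  Regime R5: 0.18 × 0.036 = 0.00648
  Regime R4: 0.016 × 0.178 = 0.002848
  Regime R2: 0.21 × 0.26 = 0.0546
  Regime R3: 0.486 × 0.006 = 0.002916
  Regime R1: 0.24 × 0.168 = 0.04032
Normalizing constant = 0.107164.
Largest term belongs to Regime R2, so Regime R2 is most probable.

Regime R2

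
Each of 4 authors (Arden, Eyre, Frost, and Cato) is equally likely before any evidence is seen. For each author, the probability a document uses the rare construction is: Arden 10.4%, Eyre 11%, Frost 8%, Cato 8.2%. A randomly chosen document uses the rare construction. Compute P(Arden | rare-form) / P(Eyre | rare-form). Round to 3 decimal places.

With a uniform prior (1/4 each), posterior ∝ likelihood:
  Arden: 0.104
  Eyre: 0.11
  Frost: 0.08
  Cato: 0.082
Sum = 0.376.
The ratio is 0.104 / 0.11 (the normalizer cancels) = 0.945.

0.945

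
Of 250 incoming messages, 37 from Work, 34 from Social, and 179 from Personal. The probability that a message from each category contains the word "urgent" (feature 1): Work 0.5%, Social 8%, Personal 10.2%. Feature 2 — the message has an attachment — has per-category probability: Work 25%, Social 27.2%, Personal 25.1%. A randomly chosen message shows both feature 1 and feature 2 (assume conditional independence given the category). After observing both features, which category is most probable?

Personal

Compute prior × likelihood for every hypothesis:
  Work: 0.148 × 0.005 × 0.25 = 0.000185
  Social: 0.136 × 0.08 × 0.272 = 0.00295936
  Personal: 0.716 × 0.102 × 0.251 = 0.018331032
Total = 0.021475392.
Largest term belongs to Personal, so Personal is most probable.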